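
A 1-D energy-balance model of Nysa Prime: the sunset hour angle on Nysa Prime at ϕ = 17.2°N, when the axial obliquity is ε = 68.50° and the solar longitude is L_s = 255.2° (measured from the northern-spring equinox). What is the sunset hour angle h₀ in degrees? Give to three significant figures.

h₀ = 50.4°

Solar declination: sin δ = sin ε · sin L_s = sin 68.50° × sin 255.2° = -0.89955, so δ = -64.099°.
cos h₀ = −tan ϕ · tan δ = −tan(+17.2°) × tan(-64.099°) = 0.6375, so h₀ = 0.8796 rad = 50.40°.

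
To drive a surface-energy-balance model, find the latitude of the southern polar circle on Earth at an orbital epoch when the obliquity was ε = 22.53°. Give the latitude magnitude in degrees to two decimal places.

The polar circle is the lowest latitude that experiences at least one full rotation of continuous darkness at the northern-summer solstice; it lies at |ϕ| = 90° − ε = 90° − 22.53° = 67.47°.

67.47°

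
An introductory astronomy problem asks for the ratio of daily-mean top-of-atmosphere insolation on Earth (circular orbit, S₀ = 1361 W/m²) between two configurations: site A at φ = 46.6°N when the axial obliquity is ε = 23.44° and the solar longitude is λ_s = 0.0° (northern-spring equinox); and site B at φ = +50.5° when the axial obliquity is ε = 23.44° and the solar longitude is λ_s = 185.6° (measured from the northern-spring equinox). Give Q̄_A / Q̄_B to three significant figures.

— Configuration A (φ=+46.6°):
Solar declination: sin δ = sin ε · sin λ_s = sin 23.44° × sin 0.0° = 0.00000, so δ = +0.000°.
cos H₀ = −tan(+46.6°) tan(+0.000°) = -0.0000, H₀ = 1.5708 rad.
Bracket: H₀ sin φ sin δ + cos φ cos δ sin H₀ = 1.5708×0.72657×0.00000 + 0.68709×1.00000×1.00000 = 0.000000 + 0.687090 = 0.687090.
Q̄ = (S₀/π) × [bracket] = (1361/π) × 0.687090 = 297.66 W/m².
— Configuration B (φ=+50.5°):
Solar declination: sin δ = sin ε · sin λ_s = sin 23.44° × sin 185.6° = -0.03882, so δ = -2.225°.
cos H₀ = −tan(+50.5°) tan(-2.225°) = 0.0471, H₀ = 1.5237 rad.
Bracket: H₀ sin φ sin δ + cos φ cos δ sin H₀ = 1.5237×0.77162×-0.03882 + 0.63608×0.99925×0.99889 = -0.045641 + 0.634897 = 0.589256.
Q̄ = (S₀/π) × [bracket] = (1361/π) × 0.589256 = 255.28 W/m².
Ratio Q̄_A / Q̄_B = 297.66 / 255.28 = 1.166.

Q̄_A / Q̄_B ≈ 1.17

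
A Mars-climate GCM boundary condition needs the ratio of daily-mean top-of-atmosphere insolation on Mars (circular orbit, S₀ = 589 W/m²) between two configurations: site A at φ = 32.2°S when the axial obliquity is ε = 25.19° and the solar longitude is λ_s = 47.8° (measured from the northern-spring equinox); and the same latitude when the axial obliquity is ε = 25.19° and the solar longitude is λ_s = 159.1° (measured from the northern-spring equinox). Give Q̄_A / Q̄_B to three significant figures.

Q̄_A / Q̄_B ≈ 0.781

— Configuration A (φ=-32.2°):
Solar declination: sin δ = sin ε · sin λ_s = sin 25.19° × sin 47.8° = 0.31530, so δ = +18.379°.
cos H₀ = −tan(-32.2°) tan(+18.379°) = 0.2092, H₀ = 1.3600 rad.
Bracket: H₀ sin φ sin δ + cos φ cos δ sin H₀ = 1.3600×-0.53288×0.31530 + 0.84619×0.94899×0.97787 = -0.228503 + 0.785255 = 0.556752.
Q̄ = (S₀/π) × [bracket] = (589/π) × 0.556752 = 104.38 W/m².
— Configuration B (φ=-32.2°):
Solar declination: sin δ = sin ε · sin λ_s = sin 25.19° × sin 159.1° = 0.15184, so δ = +8.733°.
cos H₀ = −tan(-32.2°) tan(+8.733°) = 0.0967, H₀ = 1.4739 rad.
Bracket: H₀ sin φ sin δ + cos φ cos δ sin H₀ = 1.4739×-0.53288×0.15184 + 0.84619×0.98841×0.99531 = -0.119257 + 0.832460 = 0.713203.
Q̄ = (S₀/π) × [bracket] = (589/π) × 0.713203 = 133.71 W/m².
Ratio Q̄_A / Q̄_B = 104.38 / 133.71 = 0.7806.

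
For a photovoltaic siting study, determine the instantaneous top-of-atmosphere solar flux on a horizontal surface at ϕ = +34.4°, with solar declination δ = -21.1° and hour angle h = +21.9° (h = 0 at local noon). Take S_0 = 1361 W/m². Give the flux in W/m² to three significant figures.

695 W/m²

cos θ_z = sin ϕ sin δ + cos ϕ cos δ cos h = -0.203386 + 0.714241 = 0.510855.
Flux = S_0 · cos θ_z = 1361 × 0.510855 = 695.3 W/m².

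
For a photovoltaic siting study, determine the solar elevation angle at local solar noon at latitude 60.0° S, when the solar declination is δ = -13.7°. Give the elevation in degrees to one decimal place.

43.7°

At local noon the hour angle is zero, so the zenith angle equals |φ − δ| = |-60.0° − (-13.700°)| = 46.300°.
Elevation = 90° − 46.300° = 43.7°.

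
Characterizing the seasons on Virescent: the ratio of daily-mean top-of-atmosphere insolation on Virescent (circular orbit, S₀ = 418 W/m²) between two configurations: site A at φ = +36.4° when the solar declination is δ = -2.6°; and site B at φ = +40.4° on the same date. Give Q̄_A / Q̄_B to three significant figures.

— Configuration A (φ=+36.4°):
cos H₀ = −tan(+36.4°) tan(-2.600°) = 0.0335, H₀ = 1.5373 rad.
Bracket: H₀ sin φ sin δ + cos φ cos δ sin H₀ = 1.5373×0.59342×-0.04536 + 0.80489×0.99897×0.99944 = -0.041380 + 0.803611 = 0.762231.
Q̄ = (S₀/π) × [bracket] = (418/π) × 0.762231 = 101.42 W/m².
— Configuration B (φ=+40.4°):
cos H₀ = −tan(+40.4°) tan(-2.600°) = 0.0386, H₀ = 1.5321 rad.
Bracket: H₀ sin φ sin δ + cos φ cos δ sin H₀ = 1.5321×0.64812×-0.04536 + 0.76154×0.99897×0.99925 = -0.045042 + 0.760185 = 0.715143.
Q̄ = (S₀/π) × [bracket] = (418/π) × 0.715143 = 95.152 W/m².
Ratio Q̄_A / Q̄_B = 101.42 / 95.152 = 1.066.

Q̄_A / Q̄_B ≈ 1.07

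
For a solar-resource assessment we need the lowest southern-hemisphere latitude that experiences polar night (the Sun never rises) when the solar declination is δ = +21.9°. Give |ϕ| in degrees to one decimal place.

Polar night requires cos h₀ = −tan ϕ tan δ ≥ 1, i.e. tan ϕ tan δ ≤ −1.
The boundary is |tan ϕ| · |tan δ| = 1, so |ϕ| = 90° − |δ| = 90° − 21.9° = 68.1° in the southern hemisphere.

|ϕ| = 68.1°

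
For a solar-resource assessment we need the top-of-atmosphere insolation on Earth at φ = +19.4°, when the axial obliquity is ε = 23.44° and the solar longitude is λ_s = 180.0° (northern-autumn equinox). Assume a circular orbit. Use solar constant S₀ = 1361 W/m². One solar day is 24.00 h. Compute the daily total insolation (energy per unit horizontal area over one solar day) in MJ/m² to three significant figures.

Solar declination: sin δ = sin ε · sin λ_s = sin 23.44° × sin 180.0° = 0.00000, so δ = +0.000°.
cos H₀ = −tan(+19.4°) tan(+0.000°) = -0.0000, H₀ = 1.5708 rad.
Bracket: H₀ sin φ sin δ + cos φ cos δ sin H₀ = 1.5708×0.33216×0.00000 + 0.94322×1.00000×1.00000 = 0.000000 + 0.943220 = 0.943220.
Q̄ = (S₀/π) × [bracket] = (1361/π) × 0.943220 = 408.62 W/m².
Daily total = Q̄ × 24.00 h × 3600 s/h = 408.62 × 24.00 × 3600 / 10⁶ = 35.30 MJ/m².

35.3 MJ/m²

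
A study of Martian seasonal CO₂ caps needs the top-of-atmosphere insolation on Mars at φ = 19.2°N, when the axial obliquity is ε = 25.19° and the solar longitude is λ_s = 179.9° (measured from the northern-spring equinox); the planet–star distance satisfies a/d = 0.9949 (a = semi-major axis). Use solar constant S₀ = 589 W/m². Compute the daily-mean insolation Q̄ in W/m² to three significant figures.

Solar declination: sin δ = sin ε · sin λ_s = sin 25.19° × sin 179.9° = 0.00074, so δ = +0.043°.
cos H₀ = −tan(+19.2°) tan(+0.043°) = -0.0003, H₀ = 1.5711 rad.
Bracket: H₀ sin φ sin δ + cos φ cos δ sin H₀ = 1.5711×0.32887×0.00074 + 0.94438×1.00000×1.00000 = 0.000382 + 0.944380 = 0.944762.
Inverse-square distance factor (a/d)² = 0.9949² = 0.989826.
Q̄ = (S₀/π) × 0.989826 × [bracket] = (589/π) × 0.989826 × 0.944762 = 175.3 W/m².

Q̄ ≈ 175 W/m²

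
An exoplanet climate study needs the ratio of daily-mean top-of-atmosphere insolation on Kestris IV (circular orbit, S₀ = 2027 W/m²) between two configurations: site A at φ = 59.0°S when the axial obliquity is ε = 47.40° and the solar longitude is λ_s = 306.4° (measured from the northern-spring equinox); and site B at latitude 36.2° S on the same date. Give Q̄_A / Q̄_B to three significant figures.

Q̄_A / Q̄_B ≈ 1.23

— Configuration A (φ=-59.0°):
Solar declination: sin δ = sin ε · sin λ_s = sin 47.40° × sin 306.4° = -0.59248, so δ = -36.333°.
cos H₀ = −tan(-59.0°) tan(-36.333°) = -1.2240 ≤ −1 ⇒ polar day, H₀ = π.
Bracket: H₀ sin φ sin δ + cos φ cos δ sin H₀ = 3.1416×-0.85717×-0.59248 + 0.51504×0.80559×0.00000 = 1.595481 + 0.000000 = 1.595481.
Q̄ = (S₀/π) × [bracket] = (2027/π) × 1.595481 = 1029.4 W/m².
— Configuration B (φ=-36.2°):
cos H₀ = −tan(-36.2°) tan(-36.333°) = -0.5383, H₀ = 2.1392 rad.
Bracket: H₀ sin φ sin δ + cos φ cos δ sin H₀ = 2.1392×-0.59061×-0.59248 + 0.80696×0.80559×0.84277 = 0.748559 + 0.547867 = 1.296426.
Q̄ = (S₀/π) × [bracket] = (2027/π) × 1.296426 = 836.47 W/m².
Ratio Q̄_A / Q̄_B = 1029.4 / 836.47 = 1.231.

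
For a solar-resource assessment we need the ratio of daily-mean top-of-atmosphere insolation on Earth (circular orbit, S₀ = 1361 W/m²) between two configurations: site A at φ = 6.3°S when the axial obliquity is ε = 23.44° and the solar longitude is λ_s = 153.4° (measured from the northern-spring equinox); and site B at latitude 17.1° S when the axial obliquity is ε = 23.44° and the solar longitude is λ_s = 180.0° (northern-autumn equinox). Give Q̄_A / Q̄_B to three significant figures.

— Configuration A (φ=-6.3°):
Solar declination: sin δ = sin ε · sin λ_s = sin 23.44° × sin 153.4° = 0.17811, so δ = +10.260°.
cos H₀ = −tan(-6.3°) tan(+10.260°) = 0.0200, H₀ = 1.5508 rad.
Bracket: H₀ sin φ sin δ + cos φ cos δ sin H₀ = 1.5508×-0.10973×0.17811 + 0.99396×0.98401×0.99980 = -0.030309 + 0.977871 = 0.947562.
Q̄ = (S₀/π) × [bracket] = (1361/π) × 0.947562 = 410.50 W/m².
— Configuration B (φ=-17.1°):
Solar declination: sin δ = sin ε · sin λ_s = sin 23.44° × sin 180.0° = 0.00000, so δ = +0.000°.
cos H₀ = −tan(-17.1°) tan(+0.000°) = 0.0000, H₀ = 1.5708 rad.
Bracket: H₀ sin φ sin δ + cos φ cos δ sin H₀ = 1.5708×-0.29404×0.00000 + 0.95579×1.00000×1.00000 = -0.000000 + 0.955790 = 0.955790.
Q̄ = (S₀/π) × [bracket] = (1361/π) × 0.955790 = 414.07 W/m².
Ratio Q̄_A / Q̄_B = 410.50 / 414.07 = 0.9914.

Q̄_A / Q̄_B ≈ 0.991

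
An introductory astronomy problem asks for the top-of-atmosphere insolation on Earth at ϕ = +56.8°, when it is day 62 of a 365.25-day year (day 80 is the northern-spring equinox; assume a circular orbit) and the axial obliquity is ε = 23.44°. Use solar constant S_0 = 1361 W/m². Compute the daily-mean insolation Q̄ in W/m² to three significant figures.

Solar longitude: L_s = 360° × (62 − 80)/365.25 = -17.741°, i.e. -17.741° + 360° = 342.259°.
sin δ = sin 23.44° × sin 342.259° = -0.12121, so δ = -6.962°.
cos h₀ = −tan(+56.8°) tan(-6.962°) = 0.1866, h₀ = 1.3831 rad.
Bracket: h₀ sin ϕ sin δ + cos ϕ cos δ sin h₀ = 1.3831×0.83676×-0.12121 + 0.54756×0.99263×0.98243 = -0.140279 + 0.533975 = 0.393696.
Q̄ = (S_0/π) × [bracket] = (1361/π) × 0.393696 = 170.6 W/m².

Q̄ ≈ 171 W/m²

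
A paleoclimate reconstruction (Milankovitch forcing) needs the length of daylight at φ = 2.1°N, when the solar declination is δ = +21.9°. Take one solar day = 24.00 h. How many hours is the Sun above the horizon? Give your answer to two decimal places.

cos H₀ = −tan φ · tan δ = −tan(+2.1°) × tan(+21.900°) = -0.0147, so H₀ = 1.5855 rad = 90.84°.
Daylight = 2H₀/(2π) × 24.00 h = (1.5855/π) × 24.00 = 12.11 h.

12.11 h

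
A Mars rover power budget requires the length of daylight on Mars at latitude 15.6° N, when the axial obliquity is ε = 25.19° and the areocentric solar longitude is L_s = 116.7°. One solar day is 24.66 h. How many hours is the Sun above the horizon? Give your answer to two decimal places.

13.23 h

sin δ = sin 25.19° × sin 116.7° = 0.38024, so δ = +22.348°.
cos h₀ = −tan ϕ · tan δ = −tan(+15.6°) × tan(+22.348°) = -0.1148, so h₀ = 1.6858 rad = 96.59°.
Daylight = 2h₀/(2π) × 24.66 h = (1.6858/π) × 24.66 = 13.23 h.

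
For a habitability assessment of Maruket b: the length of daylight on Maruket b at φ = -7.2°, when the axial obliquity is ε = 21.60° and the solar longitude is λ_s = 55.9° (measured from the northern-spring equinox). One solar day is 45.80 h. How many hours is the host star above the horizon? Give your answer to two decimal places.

Solar declination: sin δ = sin ε · sin λ_s = sin 21.60° × sin 55.9° = 0.30483, so δ = +17.748°.
cos H₀ = −tan φ · tan δ = −tan(-7.2°) × tan(+17.748°) = 0.0404, so H₀ = 1.5304 rad = 87.68°.
Daylight = 2H₀/(2π) × 45.80 h = (1.5304/π) × 45.80 = 22.31 h.

22.31 h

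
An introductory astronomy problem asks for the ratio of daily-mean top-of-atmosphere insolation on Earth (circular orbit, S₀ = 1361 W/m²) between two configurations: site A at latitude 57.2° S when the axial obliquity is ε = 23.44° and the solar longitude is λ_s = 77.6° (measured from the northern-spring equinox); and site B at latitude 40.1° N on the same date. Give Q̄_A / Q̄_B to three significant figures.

— Configuration A (φ=-57.2°):
Solar declination: sin δ = sin ε · sin λ_s = sin 23.44° × sin 77.6° = 0.38851, so δ = +22.862°.
cos H₀ = −tan(-57.2°) tan(+22.862°) = 0.6542, H₀ = 0.8576 rad.
Bracket: H₀ sin φ sin δ + cos φ cos δ sin H₀ = 0.8576×-0.84057×0.38851 + 0.54171×0.92144×0.75629 = -0.280066 + 0.377505 = 0.097439.
Q̄ = (S₀/π) × [bracket] = (1361/π) × 0.097439 = 42.212 W/m².
— Configuration B (φ=+40.1°):
cos H₀ = −tan(+40.1°) tan(+22.862°) = -0.3550, H₀ = 1.9338 rad.
Bracket: H₀ sin φ sin δ + cos φ cos δ sin H₀ = 1.9338×0.64412×0.38851 + 0.76492×0.92144×0.93485 = 0.483928 + 0.658908 = 1.142836.
Q̄ = (S₀/π) × [bracket] = (1361/π) × 1.142836 = 495.10 W/m².
Ratio Q̄_A / Q̄_B = 42.212 / 495.10 = 0.08526.

Q̄_A / Q̄_B ≈ 0.0853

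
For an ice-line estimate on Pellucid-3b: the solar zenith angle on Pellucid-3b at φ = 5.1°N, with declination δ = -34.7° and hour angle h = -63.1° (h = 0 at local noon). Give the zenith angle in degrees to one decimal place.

θ_z = 71.3°

cos θ_z = sin φ sin δ + cos φ cos δ cos h = -0.050606 + 0.370494 = 0.319888.
θ_z = arccos(0.319888) = 71.3°.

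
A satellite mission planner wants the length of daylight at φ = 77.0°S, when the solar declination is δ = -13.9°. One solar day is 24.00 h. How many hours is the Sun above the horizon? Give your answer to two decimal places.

Sunrise equation: cos H₀ = −tan φ · tan δ = -1.0719 ≤ −1, so the Sun never sets (polar day) and H₀ = π.
Daylight = 2H₀/(2π) × 24.00 h = (3.1416/π) × 24.00 = 24.00 h.

24.00 h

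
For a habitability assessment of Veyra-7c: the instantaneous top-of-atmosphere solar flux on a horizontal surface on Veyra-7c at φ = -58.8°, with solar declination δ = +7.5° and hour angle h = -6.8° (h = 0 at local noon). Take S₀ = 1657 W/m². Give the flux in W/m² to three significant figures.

660 W/m²

cos θ_z = sin φ sin δ + cos φ cos δ cos h = -0.111647 + 0.509982 = 0.398335.
Flux = S₀ · cos θ_z = 1657 × 0.398335 = 660.0 W/m².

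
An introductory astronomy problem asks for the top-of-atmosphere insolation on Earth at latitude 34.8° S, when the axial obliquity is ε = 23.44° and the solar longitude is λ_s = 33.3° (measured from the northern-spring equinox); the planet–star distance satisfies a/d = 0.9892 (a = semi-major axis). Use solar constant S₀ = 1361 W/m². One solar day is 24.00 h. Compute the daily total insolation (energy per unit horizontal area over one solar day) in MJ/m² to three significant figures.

22.5 MJ/m²

Solar declination: sin δ = sin ε · sin λ_s = sin 23.44° × sin 33.3° = 0.21839, so δ = +12.615°.
cos H₀ = −tan(-34.8°) tan(+12.615°) = 0.1555, H₀ = 1.4146 rad.
Bracket: H₀ sin φ sin δ + cos φ cos δ sin H₀ = 1.4146×-0.57071×0.21839 + 0.82115×0.97586×0.98783 = -0.176312 + 0.791575 = 0.615263.
Inverse-square distance factor (a/d)² = 0.9892² = 0.978517.
Q̄ = (S₀/π) × 0.978517 × [bracket] = (1361/π) × 0.978517 × 0.615263 = 260.82 W/m².
Daily total = Q̄ × 24.00 h × 3600 s/h = 260.82 × 24.00 × 3600 / 10⁶ = 22.53 MJ/m².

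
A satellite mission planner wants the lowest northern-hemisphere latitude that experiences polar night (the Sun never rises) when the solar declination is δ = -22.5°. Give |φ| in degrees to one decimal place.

Polar night requires cos H₀ = −tan φ tan δ ≥ 1, i.e. tan φ tan δ ≤ −1.
The boundary is |tan φ| · |tan δ| = 1, so |φ| = 90° − |δ| = 90° − 22.5° = 67.5° in the northern hemisphere.

|φ| = 67.5°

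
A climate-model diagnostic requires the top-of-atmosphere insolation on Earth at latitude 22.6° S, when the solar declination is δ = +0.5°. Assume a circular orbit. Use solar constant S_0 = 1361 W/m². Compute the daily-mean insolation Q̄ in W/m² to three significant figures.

cos h₀ = −tan(-22.6°) tan(+0.500°) = 0.0036, h₀ = 1.5672 rad.
Bracket: h₀ sin ϕ sin δ + cos ϕ cos δ sin h₀ = 1.5672×-0.38430×0.00873 + 0.92321×0.99996×0.99999 = -0.005258 + 0.923164 = 0.917906.
Q̄ = (S_0/π) × [bracket] = (1361/π) × 0.917906 = 397.7 W/m².

Q̄ ≈ 398 W/m²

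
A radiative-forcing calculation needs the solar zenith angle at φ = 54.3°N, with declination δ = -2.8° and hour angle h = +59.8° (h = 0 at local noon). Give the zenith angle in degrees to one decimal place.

θ_z = 75.3°

cos θ_z = sin φ sin δ + cos φ cos δ cos h = -0.039670 + 0.293182 = 0.253512.
θ_z = arccos(0.253512) = 75.3°.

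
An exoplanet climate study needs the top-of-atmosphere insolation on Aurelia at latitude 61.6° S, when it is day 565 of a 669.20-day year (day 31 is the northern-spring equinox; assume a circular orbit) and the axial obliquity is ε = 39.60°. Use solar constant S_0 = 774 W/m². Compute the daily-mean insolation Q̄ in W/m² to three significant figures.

Solar longitude: L_s = 360° × (565 − 31)/669.20 = 287.268°.
sin δ = sin 39.60° × sin 287.268° = -0.60869, so δ = -37.495°.
cos h₀ = −tan(-61.6°) tan(-37.495°) = -1.4189 ≤ −1 ⇒ polar day, h₀ = π.
Bracket: h₀ sin ϕ sin δ + cos ϕ cos δ sin h₀ = 3.1416×-0.87965×-0.60869 + 0.47562×0.79341×0.00000 = 1.682120 + 0.000000 = 1.682120.
Q̄ = (S_0/π) × [bracket] = (774/π) × 1.682120 = 414.4 W/m².

Q̄ ≈ 414 W/m²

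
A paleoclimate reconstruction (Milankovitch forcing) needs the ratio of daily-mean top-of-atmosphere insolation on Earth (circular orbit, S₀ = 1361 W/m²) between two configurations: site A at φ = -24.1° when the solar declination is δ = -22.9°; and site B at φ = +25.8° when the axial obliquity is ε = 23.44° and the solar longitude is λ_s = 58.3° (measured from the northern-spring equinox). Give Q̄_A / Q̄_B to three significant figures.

— Configuration A (φ=-24.1°):
cos H₀ = −tan(-24.1°) tan(-22.900°) = -0.1890, H₀ = 1.7609 rad.
Bracket: H₀ sin φ sin δ + cos φ cos δ sin H₀ = 1.7609×-0.40833×-0.38912 + 0.91283×0.92119×0.98199 = 0.279788 + 0.825745 = 1.105533.
Q̄ = (S₀/π) × [bracket] = (1361/π) × 1.105533 = 478.94 W/m².
— Configuration B (φ=+25.8°):
Solar declination: sin δ = sin ε · sin λ_s = sin 23.44° × sin 58.3° = 0.33844, so δ = +19.782°.
cos H₀ = −tan(+25.8°) tan(+19.782°) = -0.1739, H₀ = 1.7456 rad.
Bracket: H₀ sin φ sin δ + cos φ cos δ sin H₀ = 1.7456×0.43523×0.33844 + 0.90032×0.94099×0.98477 = 0.257126 + 0.834289 = 1.091415.
Q̄ = (S₀/π) × [bracket] = (1361/π) × 1.091415 = 472.82 W/m².
Ratio Q̄_A / Q̄_B = 478.94 / 472.82 = 1.013.

Q̄_A / Q̄_B ≈ 1.01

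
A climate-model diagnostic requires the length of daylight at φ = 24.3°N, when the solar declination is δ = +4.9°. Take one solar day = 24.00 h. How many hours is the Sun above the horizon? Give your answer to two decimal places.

cos H₀ = −tan φ · tan δ = −tan(+24.3°) × tan(+4.900°) = -0.0387, so H₀ = 1.6095 rad = 92.22°.
Daylight = 2H₀/(2π) × 24.00 h = (1.6095/π) × 24.00 = 12.30 h.

12.30 h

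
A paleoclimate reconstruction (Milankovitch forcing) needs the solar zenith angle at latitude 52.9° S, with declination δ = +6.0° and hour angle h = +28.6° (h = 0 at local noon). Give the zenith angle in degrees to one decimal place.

cos θ_z = sin ϕ sin δ + cos ϕ cos δ cos h = -0.083370 + 0.526705 = 0.443335.
θ_z = arccos(0.443335) = 63.7°.

θ_z = 63.7°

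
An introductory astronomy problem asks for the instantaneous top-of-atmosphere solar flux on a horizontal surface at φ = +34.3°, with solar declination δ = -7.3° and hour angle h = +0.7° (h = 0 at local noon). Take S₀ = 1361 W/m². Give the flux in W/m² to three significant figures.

cos θ_z = sin φ sin δ + cos φ cos δ cos h = -0.071604 + 0.819341 = 0.747737.
Flux = S₀ · cos θ_z = 1361 × 0.747737 = 1018 W/m².

1.02e+03 W/m²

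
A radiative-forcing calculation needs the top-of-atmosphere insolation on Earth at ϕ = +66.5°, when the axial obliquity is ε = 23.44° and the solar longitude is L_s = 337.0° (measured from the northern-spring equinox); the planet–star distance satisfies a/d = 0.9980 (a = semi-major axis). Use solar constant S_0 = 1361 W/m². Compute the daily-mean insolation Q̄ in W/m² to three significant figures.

Solar declination: sin δ = sin ε · sin L_s = sin 23.44° × sin 337.0° = -0.15543, so δ = -8.942°.
cos h₀ = −tan(+66.5°) tan(-8.942°) = 0.3619, h₀ = 1.2005 rad.
Bracket: h₀ sin ϕ sin δ + cos ϕ cos δ sin h₀ = 1.2005×0.91706×-0.15543 + 0.39875×0.98785×0.93223 = -0.171118 + 0.367210 = 0.196092.
Inverse-square distance factor (a/d)² = 0.9980² = 0.996004.
Q̄ = (S_0/π) × 0.996004 × [bracket] = (1361/π) × 0.996004 × 0.196092 = 84.61 W/m².

Q̄ ≈ 84.6 W/m²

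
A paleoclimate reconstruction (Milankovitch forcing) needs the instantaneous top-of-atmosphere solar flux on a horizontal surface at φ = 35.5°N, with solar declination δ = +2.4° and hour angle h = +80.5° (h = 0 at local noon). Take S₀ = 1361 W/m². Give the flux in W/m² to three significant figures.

216 W/m²

cos θ_z = sin φ sin δ + cos φ cos δ cos h = 0.024317 + 0.134250 = 0.158567.
Flux = S₀ · cos θ_z = 1361 × 0.158567 = 215.8 W/m².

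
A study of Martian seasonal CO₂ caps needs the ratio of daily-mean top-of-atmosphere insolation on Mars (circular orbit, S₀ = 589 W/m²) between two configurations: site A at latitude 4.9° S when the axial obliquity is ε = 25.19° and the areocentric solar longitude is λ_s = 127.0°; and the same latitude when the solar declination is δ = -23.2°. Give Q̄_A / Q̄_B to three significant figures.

— Configuration A (φ=-4.9°):
sin δ = sin 25.19° × sin 127.0° = 0.33992, so δ = +19.872°.
cos H₀ = −tan(-4.9°) tan(+19.872°) = 0.0310, H₀ = 1.5398 rad.
Bracket: H₀ sin φ sin δ + cos φ cos δ sin H₀ = 1.5398×-0.08542×0.33992 + 0.99635×0.94046×0.99952 = -0.044710 + 0.936578 = 0.891868.
Q̄ = (S₀/π) × [bracket] = (589/π) × 0.891868 = 167.21 W/m².
— Configuration B (φ=-4.9°):
cos H₀ = −tan(-4.9°) tan(-23.200°) = -0.0367, H₀ = 1.6075 rad.
Bracket: H₀ sin φ sin δ + cos φ cos δ sin H₀ = 1.6075×-0.08542×-0.39394 + 0.99635×0.91914×0.99932 = 0.054093 + 0.915162 = 0.969255.
Q̄ = (S₀/π) × [bracket] = (589/π) × 0.969255 = 181.72 W/m².
Ratio Q̄_A / Q̄_B = 167.21 / 181.72 = 0.9202.

Q̄_A / Q̄_B ≈ 0.920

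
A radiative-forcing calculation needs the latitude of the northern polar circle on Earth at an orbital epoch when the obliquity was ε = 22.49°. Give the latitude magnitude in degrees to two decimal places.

67.51°

The polar circle is the lowest latitude that experiences at least one full rotation of continuous daylight at the northern-summer solstice; it lies at |ϕ| = 90° − ε = 90° − 22.49° = 67.51°.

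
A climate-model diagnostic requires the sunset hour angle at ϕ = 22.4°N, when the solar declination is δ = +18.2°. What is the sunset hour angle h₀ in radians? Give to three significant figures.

cos h₀ = −tan ϕ · tan δ = −tan(+22.4°) × tan(+18.200°) = -0.1355, so h₀ = 1.7067 rad = 97.79°.

h₀ = 1.71 rad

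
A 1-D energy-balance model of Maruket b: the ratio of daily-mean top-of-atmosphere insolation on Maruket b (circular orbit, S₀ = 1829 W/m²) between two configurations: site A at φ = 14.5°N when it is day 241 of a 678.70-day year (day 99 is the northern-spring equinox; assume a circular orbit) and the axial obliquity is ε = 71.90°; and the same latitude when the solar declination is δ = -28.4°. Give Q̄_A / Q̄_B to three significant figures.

Q̄_A / Q̄_B ≈ 1.21

— Configuration A (φ=+14.5°):
Solar longitude: λ_s = 360° × (241 − 99)/678.70 = 75.320°.
sin δ = sin 71.90° × sin 75.320° = 0.91949, so δ = +66.852°.
cos H₀ = −tan(+14.5°) tan(+66.852°) = -0.6049, H₀ = 2.2204 rad.
Bracket: H₀ sin φ sin δ + cos φ cos δ sin H₀ = 2.2204×0.25038×0.91949 + 0.96815×0.39312×0.79630 = 0.511185 + 0.303071 = 0.814256.
Q̄ = (S₀/π) × [bracket] = (1829/π) × 0.814256 = 474.05 W/m².
— Configuration B (φ=+14.5°):
cos H₀ = −tan(+14.5°) tan(-28.400°) = 0.1398, H₀ = 1.4305 rad.
Bracket: H₀ sin φ sin δ + cos φ cos δ sin H₀ = 1.4305×0.25038×-0.47562 + 0.96815×0.87965×0.99017 = -0.170352 + 0.843262 = 0.672910.
Q̄ = (S₀/π) × [bracket] = (1829/π) × 0.672910 = 391.76 W/m².
Ratio Q̄_A / Q̄_B = 474.05 / 391.76 = 1.210.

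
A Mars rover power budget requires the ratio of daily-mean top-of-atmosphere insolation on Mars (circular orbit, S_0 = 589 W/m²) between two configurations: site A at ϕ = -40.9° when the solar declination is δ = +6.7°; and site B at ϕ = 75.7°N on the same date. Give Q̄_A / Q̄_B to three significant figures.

— Configuration A (ϕ=-40.9°):
cos h₀ = −tan(-40.9°) tan(+6.700°) = 0.1018, h₀ = 1.4689 rad.
Bracket: h₀ sin ϕ sin δ + cos ϕ cos δ sin h₀ = 1.4689×-0.65474×0.11667 + 0.75585×0.99317×0.99481 = -0.112207 + 0.746791 = 0.634584.
Q̄ = (S_0/π) × [bracket] = (589/π) × 0.634584 = 118.97 W/m².
— Configuration B (ϕ=+75.7°):
cos h₀ = −tan(+75.7°) tan(+6.700°) = -0.4609, h₀ = 2.0498 rad.
Bracket: h₀ sin ϕ sin δ + cos ϕ cos δ sin h₀ = 2.0498×0.96902×0.11667 + 0.24700×0.99317×0.88747 = 0.231741 + 0.217708 = 0.449449.
Q̄ = (S_0/π) × [bracket] = (589/π) × 0.449449 = 84.265 W/m².
Ratio Q̄_A / Q̄_B = 118.97 / 84.265 = 1.412.

Q̄_A / Q̄_B ≈ 1.41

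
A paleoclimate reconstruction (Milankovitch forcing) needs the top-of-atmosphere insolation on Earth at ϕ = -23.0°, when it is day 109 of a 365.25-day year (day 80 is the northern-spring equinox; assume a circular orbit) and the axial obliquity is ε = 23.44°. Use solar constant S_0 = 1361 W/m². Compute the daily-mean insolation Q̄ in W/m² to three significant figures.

Solar longitude: L_s = 360° × (109 − 80)/365.25 = 28.583°.
sin δ = sin 23.44° × sin 28.583° = 0.19032, so δ = +10.971°.
cos h₀ = −tan(-23.0°) tan(+10.971°) = 0.0823, h₀ = 1.4884 rad.
Bracket: h₀ sin ϕ sin δ + cos ϕ cos δ sin h₀ = 1.4884×-0.39073×0.19032 + 0.92050×0.98172×0.99661 = -0.110683 + 0.900610 = 0.789927.
Q̄ = (S_0/π) × [bracket] = (1361/π) × 0.789927 = 342.2 W/m².

Q̄ ≈ 342 W/m²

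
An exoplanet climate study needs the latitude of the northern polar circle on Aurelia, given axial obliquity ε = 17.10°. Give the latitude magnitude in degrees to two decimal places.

The polar circle is the lowest latitude that experiences at least one full rotation of continuous daylight at the northern-summer solstice; it lies at |ϕ| = 90° − ε = 90° − 17.10° = 72.90°.

72.90°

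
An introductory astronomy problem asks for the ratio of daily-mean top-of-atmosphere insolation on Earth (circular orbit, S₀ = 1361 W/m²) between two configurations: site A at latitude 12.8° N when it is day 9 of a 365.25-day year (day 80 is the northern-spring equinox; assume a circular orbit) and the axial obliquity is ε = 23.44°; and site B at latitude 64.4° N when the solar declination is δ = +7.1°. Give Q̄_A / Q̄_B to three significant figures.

— Configuration A (φ=+12.8°):
Solar longitude: λ_s = 360° × (9 − 80)/365.25 = -69.979°, i.e. -69.979° + 360° = 290.021°.
sin δ = sin 23.44° × sin 290.021° = -0.37375, so δ = -21.947°.
cos H₀ = −tan(+12.8°) tan(-21.947°) = 0.0915, H₀ = 1.4791 rad.
Bracket: H₀ sin φ sin δ + cos φ cos δ sin H₀ = 1.4791×0.22155×-0.37375 + 0.97515×0.92753×0.99580 = -0.122476 + 0.900682 = 0.778206.
Q̄ = (S₀/π) × [bracket] = (1361/π) × 0.778206 = 337.13 W/m².
— Configuration B (φ=+64.4°):
cos H₀ = −tan(+64.4°) tan(+7.100°) = -0.2600, H₀ = 1.8338 rad.
Bracket: H₀ sin φ sin δ + cos φ cos δ sin H₀ = 1.8338×0.90183×0.12360 + 0.43209×0.99233×0.96562 = 0.204407 + 0.414035 = 0.618442.
Q̄ = (S₀/π) × [bracket] = (1361/π) × 0.618442 = 267.92 W/m².
Ratio Q̄_A / Q̄_B = 337.13 / 267.92 = 1.258.

Q̄_A / Q̄_B ≈ 1.26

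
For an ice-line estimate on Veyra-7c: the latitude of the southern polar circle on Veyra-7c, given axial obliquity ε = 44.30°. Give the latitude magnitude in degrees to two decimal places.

45.70°

The polar circle is the lowest latitude that experiences at least one full rotation of continuous darkness at the northern-summer solstice; it lies at |φ| = 90° − ε = 90° − 44.30° = 45.70°.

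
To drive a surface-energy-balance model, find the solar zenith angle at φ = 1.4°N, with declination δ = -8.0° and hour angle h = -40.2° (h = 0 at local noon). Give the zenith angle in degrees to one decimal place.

cos θ_z = sin φ sin δ + cos φ cos δ cos h = -0.003400 + 0.756137 = 0.752737.
θ_z = arccos(0.752737) = 41.2°.

θ_z = 41.2°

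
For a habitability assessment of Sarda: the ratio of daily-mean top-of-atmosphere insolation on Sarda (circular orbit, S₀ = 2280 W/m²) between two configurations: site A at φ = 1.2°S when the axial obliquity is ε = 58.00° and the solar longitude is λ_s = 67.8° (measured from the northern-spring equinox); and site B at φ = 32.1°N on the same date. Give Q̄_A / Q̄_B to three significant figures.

Q̄_A / Q̄_B ≈ 0.437

— Configuration A (φ=-1.2°):
Solar declination: sin δ = sin ε · sin λ_s = sin 58.00° × sin 67.8° = 0.78518, so δ = +51.738°.
cos H₀ = −tan(-1.2°) tan(+51.738°) = 0.0266, H₀ = 1.5442 rad.
Bracket: H₀ sin φ sin δ + cos φ cos δ sin H₀ = 1.5442×-0.02094×0.78518 + 0.99978×0.61926×0.99965 = -0.025389 + 0.618907 = 0.593518.
Q̄ = (S₀/π) × [bracket] = (2280/π) × 0.593518 = 430.74 W/m².
— Configuration B (φ=+32.1°):
cos H₀ = −tan(+32.1°) tan(+51.738°) = -0.7954, H₀ = 2.4904 rad.
Bracket: H₀ sin φ sin δ + cos φ cos δ sin H₀ = 2.4904×0.53140×0.78518 + 0.84712×0.61926×0.60612 = 1.039106 + 0.317963 = 1.357069.
Q̄ = (S₀/π) × [bracket] = (2280/π) × 1.357069 = 984.89 W/m².
Ratio Q̄_A / Q̄_B = 430.74 / 984.89 = 0.4373.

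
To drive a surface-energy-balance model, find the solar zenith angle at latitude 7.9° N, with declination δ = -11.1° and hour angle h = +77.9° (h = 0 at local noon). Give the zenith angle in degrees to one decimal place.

cos θ_z = sin ϕ sin δ + cos ϕ cos δ cos h = -0.026461 + 0.203745 = 0.177284.
θ_z = arccos(0.177284) = 79.8°.

θ_z = 79.8°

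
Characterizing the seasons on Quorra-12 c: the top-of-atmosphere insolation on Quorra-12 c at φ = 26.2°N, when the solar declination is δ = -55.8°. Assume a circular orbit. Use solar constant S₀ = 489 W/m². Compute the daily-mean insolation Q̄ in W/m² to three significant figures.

cos H₀ = −tan(+26.2°) tan(-55.800°) = 0.7240, H₀ = 0.7611 rad.
Bracket: H₀ sin φ sin δ + cos φ cos δ sin H₀ = 0.7611×0.44151×-0.82708 + 0.89726×0.56208×0.68975 = -0.277926 + 0.347863 = 0.069937.
Q̄ = (S₀/π) × [bracket] = (489/π) × 0.069937 = 10.89 W/m².

Q̄ ≈ 10.9 W/m²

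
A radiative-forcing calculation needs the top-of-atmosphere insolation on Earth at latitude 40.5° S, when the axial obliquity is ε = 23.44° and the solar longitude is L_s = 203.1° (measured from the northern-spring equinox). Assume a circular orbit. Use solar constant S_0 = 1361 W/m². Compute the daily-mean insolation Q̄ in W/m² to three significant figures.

Q̄ ≈ 397 W/m²

Solar declination: sin δ = sin ε · sin L_s = sin 23.44° × sin 203.1° = -0.15607, so δ = -8.979°.
cos h₀ = −tan(-40.5°) tan(-8.979°) = -0.1349, h₀ = 1.7062 rad.
Bracket: h₀ sin ϕ sin δ + cos ϕ cos δ sin h₀ = 1.7062×-0.64945×-0.15607 + 0.76041×0.98775×0.99085 = 0.172940 + 0.744222 = 0.917162.
Q̄ = (S_0/π) × [bracket] = (1361/π) × 0.917162 = 397.3 W/m².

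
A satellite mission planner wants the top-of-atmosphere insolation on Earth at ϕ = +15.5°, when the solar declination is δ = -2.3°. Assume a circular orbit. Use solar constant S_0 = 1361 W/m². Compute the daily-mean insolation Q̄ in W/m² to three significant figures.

cos h₀ = −tan(+15.5°) tan(-2.300°) = 0.0111, h₀ = 1.5597 rad.
Bracket: h₀ sin ϕ sin δ + cos ϕ cos δ sin h₀ = 1.5597×0.26724×-0.04013 + 0.96363×0.99919×0.99994 = -0.016727 + 0.962792 = 0.946065.
Q̄ = (S_0/π) × [bracket] = (1361/π) × 0.946065 = 409.9 W/m².

Q̄ ≈ 410 W/m²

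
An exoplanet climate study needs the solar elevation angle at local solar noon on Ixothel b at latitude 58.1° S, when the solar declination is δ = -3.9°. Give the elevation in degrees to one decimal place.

At local noon the hour angle is zero, so the zenith angle equals |φ − δ| = |-58.1° − (-3.900°)| = 54.200°.
Elevation = 90° − 54.200° = 35.8°.

35.8°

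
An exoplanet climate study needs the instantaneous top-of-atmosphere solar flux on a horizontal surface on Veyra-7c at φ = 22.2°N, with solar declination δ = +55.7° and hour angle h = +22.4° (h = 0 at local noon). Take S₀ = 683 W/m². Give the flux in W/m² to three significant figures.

cos θ_z = sin φ sin δ + cos φ cos δ cos h = 0.312134 + 0.482384 = 0.794518.
Flux = S₀ · cos θ_z = 683 × 0.794518 = 542.7 W/m².

543 W/m²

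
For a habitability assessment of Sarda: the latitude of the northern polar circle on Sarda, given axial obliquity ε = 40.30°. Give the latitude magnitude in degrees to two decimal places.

The polar circle is the lowest latitude that experiences at least one full rotation of continuous daylight at the northern-summer solstice; it lies at |ϕ| = 90° − ε = 90° − 40.30° = 49.70°.

49.70°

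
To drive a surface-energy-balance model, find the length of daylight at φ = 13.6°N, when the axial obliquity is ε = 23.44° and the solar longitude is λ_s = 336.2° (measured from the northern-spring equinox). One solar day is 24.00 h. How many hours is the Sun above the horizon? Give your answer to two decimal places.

11.70 h

Solar declination: sin δ = sin ε · sin λ_s = sin 23.44° × sin 336.2° = -0.16053, so δ = -9.237°.
cos H₀ = −tan φ · tan δ = −tan(+13.6°) × tan(-9.237°) = 0.0393, so H₀ = 1.5314 rad = 87.75°.
Daylight = 2H₀/(2π) × 24.00 h = (1.5314/π) × 24.00 = 11.70 h.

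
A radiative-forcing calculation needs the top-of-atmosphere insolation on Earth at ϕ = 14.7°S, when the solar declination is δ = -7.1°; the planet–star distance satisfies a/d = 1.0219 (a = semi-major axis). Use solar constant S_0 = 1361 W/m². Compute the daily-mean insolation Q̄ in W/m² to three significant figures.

Q̄ ≈ 457 W/m²

cos h₀ = −tan(-14.7°) tan(-7.100°) = -0.0327, h₀ = 1.6035 rad.
Bracket: h₀ sin ϕ sin δ + cos ϕ cos δ sin h₀ = 1.6035×-0.25376×-0.12360 + 0.96727×0.99233×0.99947 = 0.050293 + 0.959342 = 1.009635.
Inverse-square distance factor (a/d)² = 1.0219² = 1.044280.
Q̄ = (S_0/π) × 1.044280 × [bracket] = (1361/π) × 1.044280 × 1.009635 = 456.8 W/m².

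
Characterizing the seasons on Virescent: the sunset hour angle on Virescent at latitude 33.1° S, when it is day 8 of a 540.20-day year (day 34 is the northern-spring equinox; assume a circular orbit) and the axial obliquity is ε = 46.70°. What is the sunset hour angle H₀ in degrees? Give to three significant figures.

Solar longitude: λ_s = 360° × (8 − 34)/540.20 = -17.327°, i.e. -17.327° + 360° = 342.673°.
sin δ = sin 46.70° × sin 342.673° = -0.21675, so δ = -12.518°.
cos H₀ = −tan φ · tan δ = −tan(-33.1°) × tan(-12.518°) = -0.1447, so H₀ = 1.7160 rad = 98.32°.

H₀ = 98.3°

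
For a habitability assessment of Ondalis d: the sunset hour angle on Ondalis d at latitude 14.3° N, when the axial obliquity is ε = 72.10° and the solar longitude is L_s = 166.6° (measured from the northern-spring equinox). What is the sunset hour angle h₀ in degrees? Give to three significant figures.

h₀ = 93.3°

Solar declination: sin δ = sin ε · sin L_s = sin 72.10° × sin 166.6° = 0.22053, so δ = +12.740°.
cos h₀ = −tan ϕ · tan δ = −tan(+14.3°) × tan(+12.740°) = -0.0576, so h₀ = 1.6285 rad = 93.30°.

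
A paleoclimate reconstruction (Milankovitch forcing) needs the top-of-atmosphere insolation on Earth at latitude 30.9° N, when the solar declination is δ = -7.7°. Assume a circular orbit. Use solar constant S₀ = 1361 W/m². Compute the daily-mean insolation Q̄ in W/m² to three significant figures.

cos H₀ = −tan(+30.9°) tan(-7.700°) = 0.0809, H₀ = 1.4898 rad.
Bracket: H₀ sin φ sin δ + cos φ cos δ sin H₀ = 1.4898×0.51354×-0.13399 + 0.85806×0.99098×0.99672 = -0.102512 + 0.847531 = 0.745019.
Q̄ = (S₀/π) × [bracket] = (1361/π) × 0.745019 = 322.8 W/m².

Q̄ ≈ 323 W/m²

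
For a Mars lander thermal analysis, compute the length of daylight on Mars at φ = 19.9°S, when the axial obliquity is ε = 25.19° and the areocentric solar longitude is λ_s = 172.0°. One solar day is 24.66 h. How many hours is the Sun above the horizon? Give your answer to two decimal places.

12.16 h

sin δ = sin 25.19° × sin 172.0° = 0.05924, so δ = +3.396°.
cos H₀ = −tan φ · tan δ = −tan(-19.9°) × tan(+3.396°) = 0.0215, so H₀ = 1.5493 rad = 88.77°.
Daylight = 2H₀/(2π) × 24.66 h = (1.5493/π) × 24.66 = 12.16 h.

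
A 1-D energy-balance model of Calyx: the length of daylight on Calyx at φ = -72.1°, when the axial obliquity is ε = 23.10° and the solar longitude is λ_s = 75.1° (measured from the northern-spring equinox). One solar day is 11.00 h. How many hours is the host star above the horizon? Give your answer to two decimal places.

Solar declination: sin δ = sin ε · sin λ_s = sin 23.10° × sin 75.1° = 0.37915, so δ = +22.281°.
cos H₀ = −tan φ · tan δ = 1.2686 ≥ 1, so the host star never rises (polar night) and H₀ = 0.
Daylight = 2H₀/(2π) × 11.00 h = (0.0000/π) × 11.00 = 0.00 h.

0.00 h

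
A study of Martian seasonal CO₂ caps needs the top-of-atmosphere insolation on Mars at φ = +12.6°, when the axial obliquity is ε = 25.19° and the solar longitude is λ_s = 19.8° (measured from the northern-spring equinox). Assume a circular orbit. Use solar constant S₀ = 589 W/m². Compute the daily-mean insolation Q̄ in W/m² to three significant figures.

Solar declination: sin δ = sin ε · sin λ_s = sin 25.19° × sin 19.8° = 0.14417, so δ = +8.289°.
cos H₀ = −tan(+12.6°) tan(+8.289°) = -0.0326, H₀ = 1.6034 rad.
Bracket: H₀ sin φ sin δ + cos φ cos δ sin H₀ = 1.6034×0.21814×0.14417 + 0.97592×0.98955×0.99947 = 0.050426 + 0.965210 = 1.015636.
Q̄ = (S₀/π) × [bracket] = (589/π) × 1.015636 = 190.4 W/m².

Q̄ ≈ 190 W/m²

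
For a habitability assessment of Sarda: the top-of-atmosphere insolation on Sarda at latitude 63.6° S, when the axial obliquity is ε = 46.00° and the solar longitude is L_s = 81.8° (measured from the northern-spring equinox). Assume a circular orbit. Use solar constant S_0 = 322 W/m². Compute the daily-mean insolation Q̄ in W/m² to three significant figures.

Solar declination: sin δ = sin ε · sin L_s = sin 46.00° × sin 81.8° = 0.71199, so δ = +45.397°.
cos h₀ = −tan(-63.6°) tan(+45.397°) = 2.0426 ≥ 1 ⇒ polar night, h₀ = 0 and Q̄ = 0.

Q̄ ≈ 0.00 W/m²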